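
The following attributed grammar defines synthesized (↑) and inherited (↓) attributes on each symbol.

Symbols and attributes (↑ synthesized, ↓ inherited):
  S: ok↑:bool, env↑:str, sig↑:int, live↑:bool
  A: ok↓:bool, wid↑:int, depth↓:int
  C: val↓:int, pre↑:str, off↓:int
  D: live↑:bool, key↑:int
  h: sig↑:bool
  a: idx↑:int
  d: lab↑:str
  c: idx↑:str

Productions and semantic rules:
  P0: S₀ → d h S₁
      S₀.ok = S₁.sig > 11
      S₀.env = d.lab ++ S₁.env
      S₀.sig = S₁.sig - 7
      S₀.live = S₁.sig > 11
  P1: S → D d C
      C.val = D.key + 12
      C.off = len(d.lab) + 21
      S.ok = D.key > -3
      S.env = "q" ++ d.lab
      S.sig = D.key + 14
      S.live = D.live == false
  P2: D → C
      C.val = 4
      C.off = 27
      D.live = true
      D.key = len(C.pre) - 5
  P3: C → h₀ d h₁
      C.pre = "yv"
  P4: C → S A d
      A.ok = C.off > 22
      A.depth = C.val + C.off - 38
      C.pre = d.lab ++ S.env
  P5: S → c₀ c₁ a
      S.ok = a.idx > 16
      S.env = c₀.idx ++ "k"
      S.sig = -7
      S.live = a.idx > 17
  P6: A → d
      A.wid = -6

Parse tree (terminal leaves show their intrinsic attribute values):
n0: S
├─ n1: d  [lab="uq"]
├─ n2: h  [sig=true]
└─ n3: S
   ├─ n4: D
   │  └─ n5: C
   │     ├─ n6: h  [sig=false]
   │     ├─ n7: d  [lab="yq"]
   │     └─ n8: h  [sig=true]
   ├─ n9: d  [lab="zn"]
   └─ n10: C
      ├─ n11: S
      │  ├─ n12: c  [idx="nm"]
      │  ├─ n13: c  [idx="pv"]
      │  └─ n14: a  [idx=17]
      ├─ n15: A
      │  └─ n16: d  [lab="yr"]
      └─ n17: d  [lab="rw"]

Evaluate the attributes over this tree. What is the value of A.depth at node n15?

-6

1. n1.lab = "uq"  [terminal]
2. n2.sig = true  [terminal]
3. n5.val = 4  [4]
4. n5.off = 27  [27]
5. n6.sig = false  [terminal]
6. n7.lab = "yq"  [terminal]
7. n8.sig = true  [terminal]
8. n5.pre = "yv"  ["yv"]
9. n4.live = true  [true]
10. n4.key = -3  [len(C.pre) - 5]
11. n9.lab = "zn"  [terminal]
12. n10.val = 9  [D.key + 12]
13. n10.off = 23  [len(d.lab) + 21]
14. n12.idx = "nm"  [terminal]
15. n13.idx = "pv"  [terminal]
16. n14.idx = 17  [terminal]
17. n11.ok = true  [a.idx > 16]
18. n11.env = "nmk"  [c₀.idx ++ "k"]
19. n11.sig = -7  [-7]
20. n11.live = false  [a.idx > 17]
21. n15.ok = true  [C.off > 22]
22. n15.depth = -6  [C.val + C.off - 38]
23. n16.lab = "yr"  [terminal]
24. n15.wid = -6  [-6]
25. n17.lab = "rw"  [terminal]
26. n10.pre = "rwnmk"  [d.lab ++ S.env]
27. n3.ok = false  [D.key > -3]
28. n3.env = "qzn"  ["q" ++ d.lab]
29. n3.sig = 11  [D.key + 14]
30. n3.live = false  [D.live == false]
31. n0.ok = false  [S₁.sig > 11]
32. n0.env = "uqqzn"  [d.lab ++ S₁.env]
33. n0.sig = 4  [S₁.sig - 7]
34. n0.live = false  [S₁.sig > 11]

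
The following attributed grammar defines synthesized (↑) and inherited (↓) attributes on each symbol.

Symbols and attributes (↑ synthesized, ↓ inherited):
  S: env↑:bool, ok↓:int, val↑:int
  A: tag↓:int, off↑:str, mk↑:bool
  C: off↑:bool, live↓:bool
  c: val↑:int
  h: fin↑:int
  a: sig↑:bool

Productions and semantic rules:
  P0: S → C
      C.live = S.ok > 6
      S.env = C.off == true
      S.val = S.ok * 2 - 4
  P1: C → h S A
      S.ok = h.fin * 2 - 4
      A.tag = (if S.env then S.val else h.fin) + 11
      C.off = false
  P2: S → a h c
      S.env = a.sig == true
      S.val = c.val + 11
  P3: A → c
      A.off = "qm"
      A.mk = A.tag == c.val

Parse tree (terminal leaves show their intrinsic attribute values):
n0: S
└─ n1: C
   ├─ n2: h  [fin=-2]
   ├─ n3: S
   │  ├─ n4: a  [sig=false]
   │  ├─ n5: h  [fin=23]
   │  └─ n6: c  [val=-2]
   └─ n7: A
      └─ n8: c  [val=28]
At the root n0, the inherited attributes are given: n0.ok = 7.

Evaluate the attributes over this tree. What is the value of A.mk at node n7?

false

1. n0.ok = 7  [given at root]
2. n1.live = true  [S.ok > 6]
3. n2.fin = -2  [terminal]
4. n3.ok = -8  [h.fin * 2 - 4]
5. n4.sig = false  [terminal]
6. n5.fin = 23  [terminal]
7. n6.val = -2  [terminal]
8. n3.env = false  [a.sig == true]
9. n3.val = 9  [c.val + 11]
10. n7.tag = 9  [(if S.env then S.val else h.fin) + 11]
11. n8.val = 28  [terminal]
12. n7.off = "qm"  ["qm"]
13. n7.mk = false  [A.tag == c.val]
14. n1.off = false  [false]
15. n0.env = false  [C.off == true]
16. n0.val = 10  [S.ok * 2 - 4]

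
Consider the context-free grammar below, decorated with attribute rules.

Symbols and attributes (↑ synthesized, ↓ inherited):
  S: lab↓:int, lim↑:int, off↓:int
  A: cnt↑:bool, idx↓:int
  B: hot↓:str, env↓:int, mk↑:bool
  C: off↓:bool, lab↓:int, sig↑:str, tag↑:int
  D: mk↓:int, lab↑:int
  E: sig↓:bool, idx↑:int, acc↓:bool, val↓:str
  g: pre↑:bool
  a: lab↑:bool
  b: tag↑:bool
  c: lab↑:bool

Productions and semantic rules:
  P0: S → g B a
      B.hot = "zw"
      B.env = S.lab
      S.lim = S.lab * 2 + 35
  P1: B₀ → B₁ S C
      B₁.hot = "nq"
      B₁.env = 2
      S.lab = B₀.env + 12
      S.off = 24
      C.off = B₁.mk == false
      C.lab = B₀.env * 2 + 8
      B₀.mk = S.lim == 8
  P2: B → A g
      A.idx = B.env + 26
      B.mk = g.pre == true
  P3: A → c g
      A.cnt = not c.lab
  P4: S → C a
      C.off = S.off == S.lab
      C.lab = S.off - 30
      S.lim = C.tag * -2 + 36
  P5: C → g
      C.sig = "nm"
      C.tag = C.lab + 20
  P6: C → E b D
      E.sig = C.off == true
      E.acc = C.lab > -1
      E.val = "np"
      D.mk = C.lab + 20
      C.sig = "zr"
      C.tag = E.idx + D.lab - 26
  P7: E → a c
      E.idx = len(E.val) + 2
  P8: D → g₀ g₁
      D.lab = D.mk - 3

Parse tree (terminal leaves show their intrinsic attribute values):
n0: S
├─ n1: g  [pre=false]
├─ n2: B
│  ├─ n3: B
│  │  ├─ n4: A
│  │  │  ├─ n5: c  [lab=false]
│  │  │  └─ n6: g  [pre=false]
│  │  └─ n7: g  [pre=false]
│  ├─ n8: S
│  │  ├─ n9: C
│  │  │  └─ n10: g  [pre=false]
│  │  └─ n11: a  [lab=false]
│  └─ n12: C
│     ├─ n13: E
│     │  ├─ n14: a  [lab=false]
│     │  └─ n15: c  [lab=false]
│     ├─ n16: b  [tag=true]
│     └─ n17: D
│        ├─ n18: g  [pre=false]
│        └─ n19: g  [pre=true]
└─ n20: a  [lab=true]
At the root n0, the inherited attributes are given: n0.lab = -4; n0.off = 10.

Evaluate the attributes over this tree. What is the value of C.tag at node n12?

-5

1. n0.lab = -4  [given at root]
2. n0.off = 10  [given at root]
3. n1.pre = false  [terminal]
4. n2.hot = "zw"  ["zw"]
5. n2.env = -4  [S.lab]
6. n3.hot = "nq"  ["nq"]
7. n3.env = 2  [2]
8. n4.idx = 28  [B.env + 26]
9. n5.lab = false  [terminal]
10. n6.pre = false  [terminal]
11. n4.cnt = true  [not c.lab]
12. n7.pre = false  [terminal]
13. n3.mk = false  [g.pre == true]
14. n8.lab = 8  [B₀.env + 12]
15. n8.off = 24  [24]
16. n9.off = false  [S.off == S.lab]
17. n9.lab = -6  [S.off - 30]
18. n10.pre = false  [terminal]
19. n9.sig = "nm"  ["nm"]
20. n9.tag = 14  [C.lab + 20]
21. n11.lab = false  [terminal]
22. n8.lim = 8  [C.tag * -2 + 36]
23. n12.off = true  [B₁.mk == false]
24. n12.lab = 0  [B₀.env * 2 + 8]
25. n13.sig = true  [C.off == true]
26. n13.acc = true  [C.lab > -1]
27. n13.val = "np"  ["np"]
28. n14.lab = false  [terminal]
29. n15.lab = false  [terminal]
30. n13.idx = 4  [len(E.val) + 2]
31. n16.tag = true  [terminal]
32. n17.mk = 20  [C.lab + 20]
33. n18.pre = false  [terminal]
34. n19.pre = true  [terminal]
35. n17.lab = 17  [D.mk - 3]
36. n12.sig = "zr"  ["zr"]
37. n12.tag = -5  [E.idx + D.lab - 26]
38. n2.mk = true  [S.lim == 8]
39. n20.lab = true  [terminal]
40. n0.lim = 27  [S.lab * 2 + 35]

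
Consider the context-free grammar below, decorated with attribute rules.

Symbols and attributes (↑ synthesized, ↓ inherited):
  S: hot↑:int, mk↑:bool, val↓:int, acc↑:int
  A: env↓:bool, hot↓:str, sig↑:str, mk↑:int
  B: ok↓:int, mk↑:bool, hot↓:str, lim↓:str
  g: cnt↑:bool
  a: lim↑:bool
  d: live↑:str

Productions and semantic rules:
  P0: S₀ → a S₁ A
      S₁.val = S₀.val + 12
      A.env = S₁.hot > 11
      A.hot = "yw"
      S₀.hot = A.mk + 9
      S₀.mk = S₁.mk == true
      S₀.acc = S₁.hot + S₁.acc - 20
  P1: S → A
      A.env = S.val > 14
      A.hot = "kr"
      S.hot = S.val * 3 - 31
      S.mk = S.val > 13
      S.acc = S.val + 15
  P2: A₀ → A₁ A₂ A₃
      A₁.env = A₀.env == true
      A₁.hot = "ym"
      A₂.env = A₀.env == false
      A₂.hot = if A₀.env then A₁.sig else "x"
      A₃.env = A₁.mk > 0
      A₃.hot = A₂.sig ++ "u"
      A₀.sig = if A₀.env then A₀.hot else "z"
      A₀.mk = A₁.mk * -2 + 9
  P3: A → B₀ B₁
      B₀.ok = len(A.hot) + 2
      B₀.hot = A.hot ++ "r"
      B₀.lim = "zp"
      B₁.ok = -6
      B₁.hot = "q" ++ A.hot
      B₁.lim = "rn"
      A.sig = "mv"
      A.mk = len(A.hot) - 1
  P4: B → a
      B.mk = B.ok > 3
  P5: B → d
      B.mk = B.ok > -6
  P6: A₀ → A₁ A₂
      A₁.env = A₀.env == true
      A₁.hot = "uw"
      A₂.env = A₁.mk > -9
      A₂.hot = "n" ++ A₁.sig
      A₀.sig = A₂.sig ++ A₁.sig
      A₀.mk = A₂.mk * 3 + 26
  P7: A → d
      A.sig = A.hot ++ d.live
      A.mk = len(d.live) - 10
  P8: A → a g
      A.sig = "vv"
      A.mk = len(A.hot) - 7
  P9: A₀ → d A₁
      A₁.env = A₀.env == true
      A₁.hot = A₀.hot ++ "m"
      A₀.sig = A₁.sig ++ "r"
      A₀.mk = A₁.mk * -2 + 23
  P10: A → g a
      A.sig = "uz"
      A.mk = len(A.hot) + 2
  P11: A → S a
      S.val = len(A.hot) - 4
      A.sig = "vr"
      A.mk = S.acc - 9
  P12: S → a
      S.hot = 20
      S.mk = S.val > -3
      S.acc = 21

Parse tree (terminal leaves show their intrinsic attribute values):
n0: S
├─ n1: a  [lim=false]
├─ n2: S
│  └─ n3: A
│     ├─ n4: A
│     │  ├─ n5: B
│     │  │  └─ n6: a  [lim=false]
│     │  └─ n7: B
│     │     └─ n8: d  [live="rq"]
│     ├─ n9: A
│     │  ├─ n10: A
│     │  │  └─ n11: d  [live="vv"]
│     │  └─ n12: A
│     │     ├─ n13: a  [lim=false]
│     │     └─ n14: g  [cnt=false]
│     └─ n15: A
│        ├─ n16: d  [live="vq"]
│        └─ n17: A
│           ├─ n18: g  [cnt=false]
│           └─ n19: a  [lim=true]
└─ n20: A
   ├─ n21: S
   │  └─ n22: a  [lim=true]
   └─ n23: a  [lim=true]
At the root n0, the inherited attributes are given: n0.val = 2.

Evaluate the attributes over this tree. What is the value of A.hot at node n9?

"x"

1. n0.val = 2  [given at root]
2. n1.lim = false  [terminal]
3. n2.val = 14  [S₀.val + 12]
4. n3.env = false  [S.val > 14]
5. n3.hot = "kr"  ["kr"]
6. n4.env = false  [A₀.env == true]
7. n4.hot = "ym"  ["ym"]
8. n5.ok = 4  [len(A.hot) + 2]
9. n5.hot = "ymr"  [A.hot ++ "r"]
10. n5.lim = "zp"  ["zp"]
11. n6.lim = false  [terminal]
12. n5.mk = true  [B.ok > 3]
13. n7.ok = -6  [-6]
14. n7.hot = "qym"  ["q" ++ A.hot]
15. n7.lim = "rn"  ["rn"]
16. n8.live = "rq"  [terminal]
17. n7.mk = false  [B.ok > -6]
18. n4.sig = "mv"  ["mv"]
19. n4.mk = 1  [len(A.hot) - 1]
20. n9.env = true  [A₀.env == false]
21. n9.hot = "x"  [if A₀.env then A₁.sig else "x"]
22. n10.env = true  [A₀.env == true]
23. n10.hot = "uw"  ["uw"]
24. n11.live = "vv"  [terminal]
25. n10.sig = "uwvv"  [A.hot ++ d.live]
26. n10.mk = -8  [len(d.live) - 10]
27. n12.env = true  [A₁.mk > -9]
28. n12.hot = "nuwvv"  ["n" ++ A₁.sig]
29. n13.lim = false  [terminal]
30. n14.cnt = false  [terminal]
31. n12.sig = "vv"  ["vv"]
32. n12.mk = -2  [len(A.hot) - 7]
33. n9.sig = "vvuwvv"  [A₂.sig ++ A₁.sig]
34. n9.mk = 20  [A₂.mk * 3 + 26]
35. n15.env = true  [A₁.mk > 0]
36. n15.hot = "vvuwvvu"  [A₂.sig ++ "u"]
37. n16.live = "vq"  [terminal]
38. n17.env = true  [A₀.env == true]
39. n17.hot = "vvuwvvum"  [A₀.hot ++ "m"]
40. n18.cnt = false  [terminal]
41. n19.lim = true  [terminal]
42. n17.sig = "uz"  ["uz"]
43. n17.mk = 10  [len(A.hot) + 2]
44. n15.sig = "uzr"  [A₁.sig ++ "r"]
45. n15.mk = 3  [A₁.mk * -2 + 23]
46. n3.sig = "z"  [if A₀.env then A₀.hot else "z"]
47. n3.mk = 7  [A₁.mk * -2 + 9]
48. n2.hot = 11  [S.val * 3 - 31]
49. n2.mk = true  [S.val > 13]
50. n2.acc = 29  [S.val + 15]
51. n20.env = false  [S₁.hot > 11]
52. n20.hot = "yw"  ["yw"]
53. n21.val = -2  [len(A.hot) - 4]
54. n22.lim = true  [terminal]
55. n21.hot = 20  [20]
56. n21.mk = true  [S.val > -3]
57. n21.acc = 21  [21]
58. n23.lim = true  [terminal]
59. n20.sig = "vr"  ["vr"]
60. n20.mk = 12  [S.acc - 9]
61. n0.hot = 21  [A.mk + 9]
62. n0.mk = true  [S₁.mk == true]
63. n0.acc = 20  [S₁.hot + S₁.acc - 20]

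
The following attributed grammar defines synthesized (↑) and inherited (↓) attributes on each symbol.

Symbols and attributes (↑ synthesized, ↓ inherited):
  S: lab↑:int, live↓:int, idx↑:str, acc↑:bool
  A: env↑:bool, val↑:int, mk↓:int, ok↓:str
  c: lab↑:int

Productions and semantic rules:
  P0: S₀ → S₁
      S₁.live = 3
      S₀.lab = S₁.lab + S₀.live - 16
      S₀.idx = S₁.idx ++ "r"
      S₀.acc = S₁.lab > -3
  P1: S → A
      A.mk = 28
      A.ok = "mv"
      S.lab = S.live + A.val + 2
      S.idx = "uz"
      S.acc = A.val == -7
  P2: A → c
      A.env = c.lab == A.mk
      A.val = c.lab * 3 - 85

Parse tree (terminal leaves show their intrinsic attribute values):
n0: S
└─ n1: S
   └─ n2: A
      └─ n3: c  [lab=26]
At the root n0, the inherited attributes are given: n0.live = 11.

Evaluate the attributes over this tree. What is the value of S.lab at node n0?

-7

1. n0.live = 11  [given at root]
2. n1.live = 3  [3]
3. n2.mk = 28  [28]
4. n2.ok = "mv"  ["mv"]
5. n3.lab = 26  [terminal]
6. n2.env = false  [c.lab == A.mk]
7. n2.val = -7  [c.lab * 3 - 85]
8. n1.lab = -2  [S.live + A.val + 2]
9. n1.idx = "uz"  ["uz"]
10. n1.acc = true  [A.val == -7]
11. n0.lab = -7  [S₁.lab + S₀.live - 16]
12. n0.idx = "uzr"  [S₁.idx ++ "r"]
13. n0.acc = true  [S₁.lab > -3]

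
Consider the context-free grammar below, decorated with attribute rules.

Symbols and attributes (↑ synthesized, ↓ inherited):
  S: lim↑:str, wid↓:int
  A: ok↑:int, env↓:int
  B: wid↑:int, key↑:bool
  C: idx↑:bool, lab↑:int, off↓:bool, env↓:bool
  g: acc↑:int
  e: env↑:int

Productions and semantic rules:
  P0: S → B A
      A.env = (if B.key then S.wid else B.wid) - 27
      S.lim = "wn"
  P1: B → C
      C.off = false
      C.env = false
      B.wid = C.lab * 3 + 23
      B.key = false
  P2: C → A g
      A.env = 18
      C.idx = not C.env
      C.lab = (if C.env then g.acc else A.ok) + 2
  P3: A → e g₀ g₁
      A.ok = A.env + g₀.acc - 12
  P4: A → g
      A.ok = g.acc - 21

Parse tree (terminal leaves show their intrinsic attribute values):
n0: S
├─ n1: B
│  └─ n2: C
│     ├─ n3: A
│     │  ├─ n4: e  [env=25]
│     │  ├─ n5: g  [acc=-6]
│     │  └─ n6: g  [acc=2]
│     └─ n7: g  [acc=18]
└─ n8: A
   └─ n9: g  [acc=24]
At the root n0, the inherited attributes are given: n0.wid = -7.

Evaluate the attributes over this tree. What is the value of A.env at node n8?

1. n0.wid = -7  [given at root]
2. n2.off = false  [false]
3. n2.env = false  [false]
4. n3.env = 18  [18]
5. n4.env = 25  [terminal]
6. n5.acc = -6  [terminal]
7. n6.acc = 2  [terminal]
8. n3.ok = 0  [A.env + g₀.acc - 12]
9. n7.acc = 18  [terminal]
10. n2.idx = true  [not C.env]
11. n2.lab = 2  [(if C.env then g.acc else A.ok) + 2]
12. n1.wid = 29  [C.lab * 3 + 23]
13. n1.key = false  [false]
14. n8.env = 2  [(if B.key then S.wid else B.wid) - 27]
15. n9.acc = 24  [terminal]
16. n8.ok = 3  [g.acc - 21]
17. n0.lim = "wn"  ["wn"]

2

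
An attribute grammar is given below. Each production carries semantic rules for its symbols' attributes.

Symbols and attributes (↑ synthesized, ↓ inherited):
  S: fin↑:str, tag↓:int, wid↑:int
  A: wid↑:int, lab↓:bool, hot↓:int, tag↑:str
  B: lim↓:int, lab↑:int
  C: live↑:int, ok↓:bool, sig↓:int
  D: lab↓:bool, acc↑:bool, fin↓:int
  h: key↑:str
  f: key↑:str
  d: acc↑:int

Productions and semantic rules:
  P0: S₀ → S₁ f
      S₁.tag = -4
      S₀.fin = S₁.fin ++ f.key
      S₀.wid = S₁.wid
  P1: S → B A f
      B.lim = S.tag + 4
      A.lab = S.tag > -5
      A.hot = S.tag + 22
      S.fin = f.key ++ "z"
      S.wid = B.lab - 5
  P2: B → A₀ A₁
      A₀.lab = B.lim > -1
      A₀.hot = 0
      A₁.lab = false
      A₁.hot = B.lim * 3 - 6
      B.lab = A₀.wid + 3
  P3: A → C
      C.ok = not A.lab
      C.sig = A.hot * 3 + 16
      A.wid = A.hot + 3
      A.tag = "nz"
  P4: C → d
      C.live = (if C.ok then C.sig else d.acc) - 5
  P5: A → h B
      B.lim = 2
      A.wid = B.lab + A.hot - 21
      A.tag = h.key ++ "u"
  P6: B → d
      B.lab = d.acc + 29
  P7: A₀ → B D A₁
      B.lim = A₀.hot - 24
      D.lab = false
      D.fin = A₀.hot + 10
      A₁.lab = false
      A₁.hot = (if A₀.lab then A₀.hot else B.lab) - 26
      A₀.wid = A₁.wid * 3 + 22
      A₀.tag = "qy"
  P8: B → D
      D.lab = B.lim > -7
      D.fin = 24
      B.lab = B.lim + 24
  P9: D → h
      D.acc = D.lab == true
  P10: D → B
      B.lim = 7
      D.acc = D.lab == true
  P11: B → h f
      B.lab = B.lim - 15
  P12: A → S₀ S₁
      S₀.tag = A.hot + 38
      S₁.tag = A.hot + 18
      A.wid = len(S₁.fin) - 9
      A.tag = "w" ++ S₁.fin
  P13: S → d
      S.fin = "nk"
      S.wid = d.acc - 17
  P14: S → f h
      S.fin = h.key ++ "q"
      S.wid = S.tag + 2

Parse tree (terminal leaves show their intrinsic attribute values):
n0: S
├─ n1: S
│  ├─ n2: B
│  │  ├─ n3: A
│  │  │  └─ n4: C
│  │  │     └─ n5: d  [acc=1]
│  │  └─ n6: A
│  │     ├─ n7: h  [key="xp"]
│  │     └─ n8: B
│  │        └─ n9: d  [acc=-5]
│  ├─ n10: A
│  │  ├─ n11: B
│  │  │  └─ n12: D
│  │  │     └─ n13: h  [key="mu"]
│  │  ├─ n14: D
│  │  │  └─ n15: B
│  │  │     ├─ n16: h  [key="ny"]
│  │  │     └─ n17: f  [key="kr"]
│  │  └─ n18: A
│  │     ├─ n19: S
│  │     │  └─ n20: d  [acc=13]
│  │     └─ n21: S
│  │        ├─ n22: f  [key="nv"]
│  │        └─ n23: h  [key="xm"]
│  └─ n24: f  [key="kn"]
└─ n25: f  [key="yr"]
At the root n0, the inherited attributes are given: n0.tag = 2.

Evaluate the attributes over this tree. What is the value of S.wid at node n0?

1

1. n0.tag = 2  [given at root]
2. n1.tag = -4  [-4]
3. n2.lim = 0  [S.tag + 4]
4. n3.lab = true  [B.lim > -1]
5. n3.hot = 0  [0]
6. n4.ok = false  [not A.lab]
7. n4.sig = 16  [A.hot * 3 + 16]
8. n5.acc = 1  [terminal]
9. n4.live = -4  [(if C.ok then C.sig else d.acc) - 5]
10. n3.wid = 3  [A.hot + 3]
11. n3.tag = "nz"  ["nz"]
12. n6.lab = false  [false]
13. n6.hot = -6  [B.lim * 3 - 6]
14. n7.key = "xp"  [terminal]
15. n8.lim = 2  [2]
16. n9.acc = -5  [terminal]
17. n8.lab = 24  [d.acc + 29]
18. n6.wid = -3  [B.lab + A.hot - 21]
19. n6.tag = "xpu"  [h.key ++ "u"]
20. n2.lab = 6  [A₀.wid + 3]
21. n10.lab = true  [S.tag > -5]
22. n10.hot = 18  [S.tag + 22]
23. n11.lim = -6  [A₀.hot - 24]
24. n12.lab = true  [B.lim > -7]
25. n12.fin = 24  [24]
26. n13.key = "mu"  [terminal]
27. n12.acc = true  [D.lab == true]
28. n11.lab = 18  [B.lim + 24]
29. n14.lab = false  [false]
30. n14.fin = 28  [A₀.hot + 10]
31. n15.lim = 7  [7]
32. n16.key = "ny"  [terminal]
33. n17.key = "kr"  [terminal]
34. n15.lab = -8  [B.lim - 15]
35. n14.acc = false  [D.lab == true]
36. n18.lab = false  [false]
37. n18.hot = -8  [(if A₀.lab then A₀.hot else B.lab) - 26]
38. n19.tag = 30  [A.hot + 38]
39. n20.acc = 13  [terminal]
40. n19.fin = "nk"  ["nk"]
41. n19.wid = -4  [d.acc - 17]
42. n21.tag = 10  [A.hot + 18]
43. n22.key = "nv"  [terminal]
44. n23.key = "xm"  [terminal]
45. n21.fin = "xmq"  [h.key ++ "q"]
46. n21.wid = 12  [S.tag + 2]
47. n18.wid = -6  [len(S₁.fin) - 9]
48. n18.tag = "wxmq"  ["w" ++ S₁.fin]
49. n10.wid = 4  [A₁.wid * 3 + 22]
50. n10.tag = "qy"  ["qy"]
51. n24.key = "kn"  [terminal]
52. n1.fin = "knz"  [f.key ++ "z"]
53. n1.wid = 1  [B.lab - 5]
54. n25.key = "yr"  [terminal]
55. n0.fin = "knzyr"  [S₁.fin ++ f.key]
56. n0.wid = 1  [S₁.wid]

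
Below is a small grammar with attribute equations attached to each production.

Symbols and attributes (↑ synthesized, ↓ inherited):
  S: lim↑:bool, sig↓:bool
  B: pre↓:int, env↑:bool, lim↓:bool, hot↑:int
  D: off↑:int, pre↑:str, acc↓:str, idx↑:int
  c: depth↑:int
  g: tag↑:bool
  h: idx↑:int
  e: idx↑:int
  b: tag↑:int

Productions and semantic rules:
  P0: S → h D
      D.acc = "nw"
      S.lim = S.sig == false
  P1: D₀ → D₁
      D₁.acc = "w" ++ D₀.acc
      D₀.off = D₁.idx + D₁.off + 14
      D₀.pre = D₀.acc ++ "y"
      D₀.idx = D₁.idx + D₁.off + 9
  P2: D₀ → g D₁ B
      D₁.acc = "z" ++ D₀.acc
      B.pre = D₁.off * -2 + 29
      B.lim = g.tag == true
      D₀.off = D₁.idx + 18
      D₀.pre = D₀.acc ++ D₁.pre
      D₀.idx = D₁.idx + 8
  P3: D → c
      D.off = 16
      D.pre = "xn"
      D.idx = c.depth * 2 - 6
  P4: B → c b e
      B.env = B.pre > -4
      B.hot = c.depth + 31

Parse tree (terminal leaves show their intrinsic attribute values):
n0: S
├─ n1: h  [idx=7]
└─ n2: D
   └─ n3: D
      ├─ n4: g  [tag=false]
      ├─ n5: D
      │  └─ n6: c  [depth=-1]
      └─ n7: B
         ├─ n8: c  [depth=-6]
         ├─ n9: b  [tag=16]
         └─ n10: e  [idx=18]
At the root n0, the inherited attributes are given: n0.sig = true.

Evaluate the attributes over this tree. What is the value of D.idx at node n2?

1. n0.sig = true  [given at root]
2. n1.idx = 7  [terminal]
3. n2.acc = "nw"  ["nw"]
4. n3.acc = "wnw"  ["w" ++ D₀.acc]
5. n4.tag = false  [terminal]
6. n5.acc = "zwnw"  ["z" ++ D₀.acc]
7. n6.depth = -1  [terminal]
8. n5.off = 16  [16]
9. n5.pre = "xn"  ["xn"]
10. n5.idx = -8  [c.depth * 2 - 6]
11. n7.pre = -3  [D₁.off * -2 + 29]
12. n7.lim = false  [g.tag == true]
13. n8.depth = -6  [terminal]
14. n9.tag = 16  [terminal]
15. n10.idx = 18  [terminal]
16. n7.env = true  [B.pre > -4]
17. n7.hot = 25  [c.depth + 31]
18. n3.off = 10  [D₁.idx + 18]
19. n3.pre = "wnwxn"  [D₀.acc ++ D₁.pre]
20. n3.idx = 0  [D₁.idx + 8]
21. n2.off = 24  [D₁.idx + D₁.off + 14]
22. n2.pre = "nwy"  [D₀.acc ++ "y"]
23. n2.idx = 19  [D₁.idx + D₁.off + 9]
24. n0.lim = false  [S.sig == false]

19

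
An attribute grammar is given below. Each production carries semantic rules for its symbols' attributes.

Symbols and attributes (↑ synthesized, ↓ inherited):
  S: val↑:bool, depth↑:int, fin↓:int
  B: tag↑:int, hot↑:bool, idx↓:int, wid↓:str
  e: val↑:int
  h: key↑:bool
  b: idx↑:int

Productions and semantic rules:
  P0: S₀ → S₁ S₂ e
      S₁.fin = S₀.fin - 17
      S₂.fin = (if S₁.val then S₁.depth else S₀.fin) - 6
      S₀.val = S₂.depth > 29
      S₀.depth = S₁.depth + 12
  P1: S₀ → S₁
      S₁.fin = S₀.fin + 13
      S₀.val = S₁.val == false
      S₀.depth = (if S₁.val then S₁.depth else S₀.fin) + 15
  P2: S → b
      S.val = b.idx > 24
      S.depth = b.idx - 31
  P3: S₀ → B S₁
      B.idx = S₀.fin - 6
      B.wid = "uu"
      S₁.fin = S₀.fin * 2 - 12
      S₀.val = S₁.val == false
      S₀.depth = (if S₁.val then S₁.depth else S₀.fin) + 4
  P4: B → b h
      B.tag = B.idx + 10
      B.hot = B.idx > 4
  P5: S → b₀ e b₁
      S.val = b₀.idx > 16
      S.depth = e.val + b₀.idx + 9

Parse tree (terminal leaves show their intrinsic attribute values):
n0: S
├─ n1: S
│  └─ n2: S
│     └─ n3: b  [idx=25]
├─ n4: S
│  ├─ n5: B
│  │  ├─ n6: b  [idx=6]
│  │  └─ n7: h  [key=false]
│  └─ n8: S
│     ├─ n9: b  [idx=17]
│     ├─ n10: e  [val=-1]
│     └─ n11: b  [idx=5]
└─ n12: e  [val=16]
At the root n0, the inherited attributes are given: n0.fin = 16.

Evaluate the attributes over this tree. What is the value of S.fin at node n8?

8

1. n0.fin = 16  [given at root]
2. n1.fin = -1  [S₀.fin - 17]
3. n2.fin = 12  [S₀.fin + 13]
4. n3.idx = 25  [terminal]
5. n2.val = true  [b.idx > 24]
6. n2.depth = -6  [b.idx - 31]
7. n1.val = false  [S₁.val == false]
8. n1.depth = 9  [(if S₁.val then S₁.depth else S₀.fin) + 15]
9. n4.fin = 10  [(if S₁.val then S₁.depth else S₀.fin) - 6]
10. n5.idx = 4  [S₀.fin - 6]
11. n5.wid = "uu"  ["uu"]
12. n6.idx = 6  [terminal]
13. n7.key = false  [terminal]
14. n5.tag = 14  [B.idx + 10]
15. n5.hot = false  [B.idx > 4]
16. n8.fin = 8  [S₀.fin * 2 - 12]
17. n9.idx = 17  [terminal]
18. n10.val = -1  [terminal]
19. n11.idx = 5  [terminal]
20. n8.val = true  [b₀.idx > 16]
21. n8.depth = 25  [e.val + b₀.idx + 9]
22. n4.val = false  [S₁.val == false]
23. n4.depth = 29  [(if S₁.val then S₁.depth else S₀.fin) + 4]
24. n12.val = 16  [terminal]
25. n0.val = false  [S₂.depth > 29]
26. n0.depth = 21  [S₁.depth + 12]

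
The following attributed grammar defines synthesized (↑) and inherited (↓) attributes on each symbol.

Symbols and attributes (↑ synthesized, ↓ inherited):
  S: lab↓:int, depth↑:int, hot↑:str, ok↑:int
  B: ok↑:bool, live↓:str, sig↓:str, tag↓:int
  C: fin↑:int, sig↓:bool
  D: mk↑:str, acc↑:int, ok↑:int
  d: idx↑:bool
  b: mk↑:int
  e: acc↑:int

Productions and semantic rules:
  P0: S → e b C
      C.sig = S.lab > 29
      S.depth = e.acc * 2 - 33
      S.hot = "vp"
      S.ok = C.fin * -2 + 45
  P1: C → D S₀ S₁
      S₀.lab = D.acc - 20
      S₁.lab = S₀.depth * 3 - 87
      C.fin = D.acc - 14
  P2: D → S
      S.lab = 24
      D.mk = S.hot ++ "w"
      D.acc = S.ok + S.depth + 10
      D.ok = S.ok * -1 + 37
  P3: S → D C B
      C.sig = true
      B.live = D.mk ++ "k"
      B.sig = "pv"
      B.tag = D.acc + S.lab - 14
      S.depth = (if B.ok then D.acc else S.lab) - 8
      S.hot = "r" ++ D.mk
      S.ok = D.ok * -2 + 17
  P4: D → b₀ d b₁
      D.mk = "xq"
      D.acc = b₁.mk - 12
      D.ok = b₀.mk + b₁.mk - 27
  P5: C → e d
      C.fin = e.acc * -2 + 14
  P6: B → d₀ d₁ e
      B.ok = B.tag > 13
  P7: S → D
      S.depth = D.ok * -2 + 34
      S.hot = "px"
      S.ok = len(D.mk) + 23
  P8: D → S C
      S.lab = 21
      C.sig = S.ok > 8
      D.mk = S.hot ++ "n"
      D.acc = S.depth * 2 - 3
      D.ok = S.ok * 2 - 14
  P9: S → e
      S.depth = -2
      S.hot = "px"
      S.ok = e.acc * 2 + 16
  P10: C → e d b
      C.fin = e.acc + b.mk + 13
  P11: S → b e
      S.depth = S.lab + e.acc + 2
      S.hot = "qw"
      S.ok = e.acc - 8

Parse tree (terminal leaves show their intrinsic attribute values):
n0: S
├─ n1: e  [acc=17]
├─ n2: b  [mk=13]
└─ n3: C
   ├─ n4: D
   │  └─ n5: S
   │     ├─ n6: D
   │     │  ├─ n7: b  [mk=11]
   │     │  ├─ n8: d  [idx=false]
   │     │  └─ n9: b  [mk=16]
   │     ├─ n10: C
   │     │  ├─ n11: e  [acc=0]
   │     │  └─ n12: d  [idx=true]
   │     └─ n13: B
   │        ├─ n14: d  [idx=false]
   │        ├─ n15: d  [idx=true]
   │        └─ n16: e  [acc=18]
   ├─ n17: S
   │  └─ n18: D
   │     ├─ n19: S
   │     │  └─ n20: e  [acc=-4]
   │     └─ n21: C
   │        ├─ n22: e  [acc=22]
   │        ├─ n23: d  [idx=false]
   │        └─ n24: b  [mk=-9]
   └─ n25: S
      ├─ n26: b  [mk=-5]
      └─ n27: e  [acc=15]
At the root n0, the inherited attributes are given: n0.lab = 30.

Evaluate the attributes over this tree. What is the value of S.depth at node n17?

1. n0.lab = 30  [given at root]
2. n1.acc = 17  [terminal]
3. n2.mk = 13  [terminal]
4. n3.sig = true  [S.lab > 29]
5. n5.lab = 24  [24]
6. n7.mk = 11  [terminal]
7. n8.idx = false  [terminal]
8. n9.mk = 16  [terminal]
9. n6.mk = "xq"  ["xq"]
10. n6.acc = 4  [b₁.mk - 12]
11. n6.ok = 0  [b₀.mk + b₁.mk - 27]
12. n10.sig = true  [true]
13. n11.acc = 0  [terminal]
14. n12.idx = true  [terminal]
15. n10.fin = 14  [e.acc * -2 + 14]
16. n13.live = "xqk"  [D.mk ++ "k"]
17. n13.sig = "pv"  ["pv"]
18. n13.tag = 14  [D.acc + S.lab - 14]
19. n14.idx = false  [terminal]
20. n15.idx = true  [terminal]
21. n16.acc = 18  [terminal]
22. n13.ok = true  [B.tag > 13]
23. n5.depth = -4  [(if B.ok then D.acc else S.lab) - 8]
24. n5.hot = "rxq"  ["r" ++ D.mk]
25. n5.ok = 17  [D.ok * -2 + 17]
26. n4.mk = "rxqw"  [S.hot ++ "w"]
27. n4.acc = 23  [S.ok + S.depth + 10]
28. n4.ok = 20  [S.ok * -1 + 37]
29. n17.lab = 3  [D.acc - 20]
30. n19.lab = 21  [21]
31. n20.acc = -4  [terminal]
32. n19.depth = -2  [-2]
33. n19.hot = "px"  ["px"]
34. n19.ok = 8  [e.acc * 2 + 16]
35. n21.sig = false  [S.ok > 8]
36. n22.acc = 22  [terminal]
37. n23.idx = false  [terminal]
38. n24.mk = -9  [terminal]
39. n21.fin = 26  [e.acc + b.mk + 13]
40. n18.mk = "pxn"  [S.hot ++ "n"]
41. n18.acc = -7  [S.depth * 2 - 3]
42. n18.ok = 2  [S.ok * 2 - 14]
43. n17.depth = 30  [D.ok * -2 + 34]
44. n17.hot = "px"  ["px"]
45. n17.ok = 26  [len(D.mk) + 23]
46. n25.lab = 3  [S₀.depth * 3 - 87]
47. n26.mk = -5  [terminal]
48. n27.acc = 15  [terminal]
49. n25.depth = 20  [S.lab + e.acc + 2]
50. n25.hot = "qw"  ["qw"]
51. n25.ok = 7  [e.acc - 8]
52. n3.fin = 9  [D.acc - 14]
53. n0.depth = 1  [e.acc * 2 - 33]
54. n0.hot = "vp"  ["vp"]
55. n0.ok = 27  [C.fin * -2 + 45]

30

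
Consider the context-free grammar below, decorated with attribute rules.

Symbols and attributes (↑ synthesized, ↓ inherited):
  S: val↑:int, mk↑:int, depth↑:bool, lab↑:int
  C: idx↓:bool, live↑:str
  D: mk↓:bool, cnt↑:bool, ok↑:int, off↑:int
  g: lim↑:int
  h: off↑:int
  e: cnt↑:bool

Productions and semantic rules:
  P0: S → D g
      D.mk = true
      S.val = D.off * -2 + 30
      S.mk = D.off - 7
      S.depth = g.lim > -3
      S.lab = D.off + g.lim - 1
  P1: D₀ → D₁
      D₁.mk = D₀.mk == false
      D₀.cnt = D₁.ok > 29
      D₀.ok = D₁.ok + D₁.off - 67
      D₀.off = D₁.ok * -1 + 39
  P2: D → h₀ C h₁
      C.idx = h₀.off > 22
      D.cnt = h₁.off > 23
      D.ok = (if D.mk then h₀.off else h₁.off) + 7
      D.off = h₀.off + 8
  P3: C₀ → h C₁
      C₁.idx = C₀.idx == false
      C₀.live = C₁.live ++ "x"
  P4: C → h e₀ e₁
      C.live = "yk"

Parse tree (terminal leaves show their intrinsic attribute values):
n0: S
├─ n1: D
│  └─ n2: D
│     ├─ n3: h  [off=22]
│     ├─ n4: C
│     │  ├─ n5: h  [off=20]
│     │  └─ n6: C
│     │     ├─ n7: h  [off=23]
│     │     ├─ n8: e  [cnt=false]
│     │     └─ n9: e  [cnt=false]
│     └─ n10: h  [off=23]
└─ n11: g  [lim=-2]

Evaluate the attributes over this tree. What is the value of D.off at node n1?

9

1. n1.mk = true  [true]
2. n2.mk = false  [D₀.mk == false]
3. n3.off = 22  [terminal]
4. n4.idx = false  [h₀.off > 22]
5. n5.off = 20  [terminal]
6. n6.idx = true  [C₀.idx == false]
7. n7.off = 23  [terminal]
8. n8.cnt = false  [terminal]
9. n9.cnt = false  [terminal]
10. n6.live = "yk"  ["yk"]
11. n4.live = "ykx"  [C₁.live ++ "x"]
12. n10.off = 23  [terminal]
13. n2.cnt = false  [h₁.off > 23]
14. n2.ok = 30  [(if D.mk then h₀.off else h₁.off) + 7]
15. n2.off = 30  [h₀.off + 8]
16. n1.cnt = true  [D₁.ok > 29]
17. n1.ok = -7  [D₁.ok + D₁.off - 67]
18. n1.off = 9  [D₁.ok * -1 + 39]
19. n11.lim = -2  [terminal]
20. n0.val = 12  [D.off * -2 + 30]
21. n0.mk = 2  [D.off - 7]
22. n0.depth = true  [g.lim > -3]
23. n0.lab = 6  [D.off + g.lim - 1]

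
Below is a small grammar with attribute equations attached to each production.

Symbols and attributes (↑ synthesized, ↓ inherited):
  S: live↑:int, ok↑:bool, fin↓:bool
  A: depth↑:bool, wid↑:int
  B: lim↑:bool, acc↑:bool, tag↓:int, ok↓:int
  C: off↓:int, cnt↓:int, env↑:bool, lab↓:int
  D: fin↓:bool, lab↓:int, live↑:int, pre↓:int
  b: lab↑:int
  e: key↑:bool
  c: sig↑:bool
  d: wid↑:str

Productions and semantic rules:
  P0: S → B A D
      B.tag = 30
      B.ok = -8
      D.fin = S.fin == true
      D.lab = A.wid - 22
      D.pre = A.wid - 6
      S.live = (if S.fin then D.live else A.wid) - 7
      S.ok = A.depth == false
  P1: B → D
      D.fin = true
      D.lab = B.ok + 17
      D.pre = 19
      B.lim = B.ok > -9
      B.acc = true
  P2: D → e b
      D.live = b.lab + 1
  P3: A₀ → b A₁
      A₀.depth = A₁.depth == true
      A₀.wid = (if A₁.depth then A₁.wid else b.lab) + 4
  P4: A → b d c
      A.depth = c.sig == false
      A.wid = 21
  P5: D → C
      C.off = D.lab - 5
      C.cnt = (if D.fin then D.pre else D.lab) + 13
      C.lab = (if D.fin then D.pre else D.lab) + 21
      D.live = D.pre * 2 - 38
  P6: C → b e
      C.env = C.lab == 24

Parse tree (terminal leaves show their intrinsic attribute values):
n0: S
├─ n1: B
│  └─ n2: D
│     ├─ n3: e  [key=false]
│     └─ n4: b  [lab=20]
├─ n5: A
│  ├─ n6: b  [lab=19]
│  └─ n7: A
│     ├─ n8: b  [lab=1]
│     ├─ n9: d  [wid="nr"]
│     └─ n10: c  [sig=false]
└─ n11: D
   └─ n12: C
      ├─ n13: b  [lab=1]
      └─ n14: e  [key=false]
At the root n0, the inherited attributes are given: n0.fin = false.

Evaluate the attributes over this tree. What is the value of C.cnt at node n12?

16

1. n0.fin = false  [given at root]
2. n1.tag = 30  [30]
3. n1.ok = -8  [-8]
4. n2.fin = true  [true]
5. n2.lab = 9  [B.ok + 17]
6. n2.pre = 19  [19]
7. n3.key = false  [terminal]
8. n4.lab = 20  [terminal]
9. n2.live = 21  [b.lab + 1]
10. n1.lim = true  [B.ok > -9]
11. n1.acc = true  [true]
12. n6.lab = 19  [terminal]
13. n8.lab = 1  [terminal]
14. n9.wid = "nr"  [terminal]
15. n10.sig = false  [terminal]
16. n7.depth = true  [c.sig == false]
17. n7.wid = 21  [21]
18. n5.depth = true  [A₁.depth == true]
19. n5.wid = 25  [(if A₁.depth then A₁.wid else b.lab) + 4]
20. n11.fin = false  [S.fin == true]
21. n11.lab = 3  [A.wid - 22]
22. n11.pre = 19  [A.wid - 6]
23. n12.off = -2  [D.lab - 5]
24. n12.cnt = 16  [(if D.fin then D.pre else D.lab) + 13]
25. n12.lab = 24  [(if D.fin then D.pre else D.lab) + 21]
26. n13.lab = 1  [terminal]
27. n14.key = false  [terminal]
28. n12.env = true  [C.lab == 24]
29. n11.live = 0  [D.pre * 2 - 38]
30. n0.live = 18  [(if S.fin then D.live else A.wid) - 7]
31. n0.ok = false  [A.depth == false]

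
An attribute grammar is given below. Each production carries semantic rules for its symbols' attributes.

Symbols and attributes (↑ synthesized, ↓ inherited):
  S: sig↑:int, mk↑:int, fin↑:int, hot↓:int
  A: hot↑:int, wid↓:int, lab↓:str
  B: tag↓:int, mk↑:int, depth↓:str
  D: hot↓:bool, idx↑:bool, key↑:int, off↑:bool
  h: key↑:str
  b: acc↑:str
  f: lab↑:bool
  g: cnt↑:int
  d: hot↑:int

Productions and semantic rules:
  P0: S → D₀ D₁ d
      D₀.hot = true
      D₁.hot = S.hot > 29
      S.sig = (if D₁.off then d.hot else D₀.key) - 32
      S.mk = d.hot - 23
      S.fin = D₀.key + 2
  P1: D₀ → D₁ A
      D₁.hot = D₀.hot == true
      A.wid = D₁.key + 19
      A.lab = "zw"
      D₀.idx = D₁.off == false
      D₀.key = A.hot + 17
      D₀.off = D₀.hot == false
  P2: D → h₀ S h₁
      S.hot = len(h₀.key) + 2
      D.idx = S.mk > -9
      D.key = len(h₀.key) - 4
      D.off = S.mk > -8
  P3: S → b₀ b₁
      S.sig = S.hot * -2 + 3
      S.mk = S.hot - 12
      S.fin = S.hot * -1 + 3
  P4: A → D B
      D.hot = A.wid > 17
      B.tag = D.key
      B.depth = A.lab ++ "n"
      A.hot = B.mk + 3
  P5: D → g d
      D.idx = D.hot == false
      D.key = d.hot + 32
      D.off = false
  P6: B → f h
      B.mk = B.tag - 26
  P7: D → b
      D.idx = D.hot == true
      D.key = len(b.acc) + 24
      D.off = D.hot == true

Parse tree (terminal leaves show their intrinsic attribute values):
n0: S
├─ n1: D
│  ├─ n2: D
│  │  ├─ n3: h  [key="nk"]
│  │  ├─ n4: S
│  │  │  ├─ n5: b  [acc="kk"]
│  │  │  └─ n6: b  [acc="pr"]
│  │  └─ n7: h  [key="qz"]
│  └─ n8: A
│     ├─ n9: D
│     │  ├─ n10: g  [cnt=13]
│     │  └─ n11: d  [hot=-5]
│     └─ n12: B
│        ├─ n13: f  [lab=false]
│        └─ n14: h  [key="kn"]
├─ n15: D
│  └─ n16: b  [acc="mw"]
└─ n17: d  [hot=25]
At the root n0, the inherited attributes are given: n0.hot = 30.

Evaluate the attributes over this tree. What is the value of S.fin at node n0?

1. n0.hot = 30  [given at root]
2. n1.hot = true  [true]
3. n2.hot = true  [D₀.hot == true]
4. n3.key = "nk"  [terminal]
5. n4.hot = 4  [len(h₀.key) + 2]
6. n5.acc = "kk"  [terminal]
7. n6.acc = "pr"  [terminal]
8. n4.sig = -5  [S.hot * -2 + 3]
9. n4.mk = -8  [S.hot - 12]
10. n4.fin = -1  [S.hot * -1 + 3]
11. n7.key = "qz"  [terminal]
12. n2.idx = true  [S.mk > -9]
13. n2.key = -2  [len(h₀.key) - 4]
14. n2.off = false  [S.mk > -8]
15. n8.wid = 17  [D₁.key + 19]
16. n8.lab = "zw"  ["zw"]
17. n9.hot = false  [A.wid > 17]
18. n10.cnt = 13  [terminal]
19. n11.hot = -5  [terminal]
20. n9.idx = true  [D.hot == false]
21. n9.key = 27  [d.hot + 32]
22. n9.off = false  [false]
23. n12.tag = 27  [D.key]
24. n12.depth = "zwn"  [A.lab ++ "n"]
25. n13.lab = false  [terminal]
26. n14.key = "kn"  [terminal]
27. n12.mk = 1  [B.tag - 26]
28. n8.hot = 4  [B.mk + 3]
29. n1.idx = true  [D₁.off == false]
30. n1.key = 21  [A.hot + 17]
31. n1.off = false  [D₀.hot == false]
32. n15.hot = true  [S.hot > 29]
33. n16.acc = "mw"  [terminal]
34. n15.idx = true  [D.hot == true]
35. n15.key = 26  [len(b.acc) + 24]
36. n15.off = true  [D.hot == true]
37. n17.hot = 25  [terminal]
38. n0.sig = -7  [(if D₁.off then d.hot else D₀.key) - 32]
39. n0.mk = 2  [d.hot - 23]
40. n0.fin = 23  [D₀.key + 2]

23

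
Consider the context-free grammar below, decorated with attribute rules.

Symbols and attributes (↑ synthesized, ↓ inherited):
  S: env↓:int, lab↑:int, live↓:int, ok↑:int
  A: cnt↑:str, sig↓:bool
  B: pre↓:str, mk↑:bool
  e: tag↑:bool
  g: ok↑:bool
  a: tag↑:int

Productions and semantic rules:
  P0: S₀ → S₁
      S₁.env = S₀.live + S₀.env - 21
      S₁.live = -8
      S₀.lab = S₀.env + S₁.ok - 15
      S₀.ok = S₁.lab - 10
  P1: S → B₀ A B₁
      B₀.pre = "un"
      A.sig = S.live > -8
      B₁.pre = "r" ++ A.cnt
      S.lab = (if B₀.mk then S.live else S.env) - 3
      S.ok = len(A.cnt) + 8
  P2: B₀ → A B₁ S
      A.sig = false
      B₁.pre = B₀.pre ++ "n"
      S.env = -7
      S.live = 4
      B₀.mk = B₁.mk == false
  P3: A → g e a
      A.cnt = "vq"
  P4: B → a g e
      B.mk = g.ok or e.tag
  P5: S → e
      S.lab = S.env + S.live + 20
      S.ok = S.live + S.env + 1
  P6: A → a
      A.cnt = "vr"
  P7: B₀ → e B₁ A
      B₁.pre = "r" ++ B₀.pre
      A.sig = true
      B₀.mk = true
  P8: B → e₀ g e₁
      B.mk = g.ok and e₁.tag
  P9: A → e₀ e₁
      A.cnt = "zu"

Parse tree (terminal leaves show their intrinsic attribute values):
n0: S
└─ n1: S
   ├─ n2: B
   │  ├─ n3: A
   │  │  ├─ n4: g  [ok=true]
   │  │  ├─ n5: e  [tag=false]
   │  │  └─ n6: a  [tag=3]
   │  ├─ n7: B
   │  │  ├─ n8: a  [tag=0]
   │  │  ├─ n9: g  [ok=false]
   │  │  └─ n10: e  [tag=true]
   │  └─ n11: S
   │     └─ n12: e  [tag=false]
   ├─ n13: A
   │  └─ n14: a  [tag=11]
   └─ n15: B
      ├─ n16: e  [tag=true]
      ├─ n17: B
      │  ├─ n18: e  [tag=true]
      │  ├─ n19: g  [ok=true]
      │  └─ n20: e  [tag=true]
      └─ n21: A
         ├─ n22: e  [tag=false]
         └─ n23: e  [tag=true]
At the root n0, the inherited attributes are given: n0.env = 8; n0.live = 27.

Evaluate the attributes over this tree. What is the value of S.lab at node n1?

1. n0.env = 8  [given at root]
2. n0.live = 27  [given at root]
3. n1.env = 14  [S₀.live + S₀.env - 21]
4. n1.live = -8  [-8]
5. n2.pre = "un"  ["un"]
6. n3.sig = false  [false]
7. n4.ok = true  [terminal]
8. n5.tag = false  [terminal]
9. n6.tag = 3  [terminal]
10. n3.cnt = "vq"  ["vq"]
11. n7.pre = "unn"  [B₀.pre ++ "n"]
12. n8.tag = 0  [terminal]
13. n9.ok = false  [terminal]
14. n10.tag = true  [terminal]
15. n7.mk = true  [g.ok or e.tag]
16. n11.env = -7  [-7]
17. n11.live = 4  [4]
18. n12.tag = false  [terminal]
19. n11.lab = 17  [S.env + S.live + 20]
20. n11.ok = -2  [S.live + S.env + 1]
21. n2.mk = false  [B₁.mk == false]
22. n13.sig = false  [S.live > -8]
23. n14.tag = 11  [terminal]
24. n13.cnt = "vr"  ["vr"]
25. n15.pre = "rvr"  ["r" ++ A.cnt]
26. n16.tag = true  [terminal]
27. n17.pre = "rrvr"  ["r" ++ B₀.pre]
28. n18.tag = true  [terminal]
29. n19.ok = true  [terminal]
30. n20.tag = true  [terminal]
31. n17.mk = true  [g.ok and e₁.tag]
32. n21.sig = true  [true]
33. n22.tag = false  [terminal]
34. n23.tag = true  [terminal]
35. n21.cnt = "zu"  ["zu"]
36. n15.mk = true  [true]
37. n1.lab = 11  [(if B₀.mk then S.live else S.env) - 3]
38. n1.ok = 10  [len(A.cnt) + 8]
39. n0.lab = 3  [S₀.env + S₁.ok - 15]
40. n0.ok = 1  [S₁.lab - 10]

11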